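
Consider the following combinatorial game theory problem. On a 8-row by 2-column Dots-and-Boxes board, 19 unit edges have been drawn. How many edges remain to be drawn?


Grid: 8 x 2 boxes, i.e. 9 rows and 3 columns of dots.
Horizontal edges: (rows + 1) * cols = 9 * 2 = 18
Vertical edges: rows * (cols + 1) = 8 * 3 = 24
Total edges: 18 + 24 = 42
Edges drawn: 19
Remaining: 42 - 19 = 23

23


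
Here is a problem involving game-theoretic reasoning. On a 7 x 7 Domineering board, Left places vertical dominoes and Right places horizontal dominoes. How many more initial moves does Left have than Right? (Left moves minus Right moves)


Board is 7 x 7 (rows x cols).
Left (vertical) placements: (rows-1) * cols = 6 * 7 = 42
Right (horizontal) placements: rows * (cols-1) = 7 * 6 = 42
Advantage = Left - Right = 42 - 42 = 0

0


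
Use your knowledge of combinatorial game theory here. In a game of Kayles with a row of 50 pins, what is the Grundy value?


Kayles: a move removes 1 or 2 adjacent pins from a contiguous row.
Removing pins from a row of k leaves two independent rows (a, b) with a + b = k - 1 (one pin) or a + b = k - 2 (two pins); an end removal gives a = 0.
By Sprague-Grundy, G(k) = mex{ G(a) XOR G(b) } over all these splits. G(0) = 0.
G(1): splits (0,0):0^0=0 -> mex({0}) = 1
G(2): splits (0,1):0^1=1 (0,0):0^0=0 -> mex({0, 1}) = 2
G(3): splits (0,2):0^2=2 (1,1):1^1=0 (0,1):0^1=1 -> mex({0, 1, 2}) = 3
G(4): splits (0,3):0^3=3 (1,2):1^2=3 (0,2):0^2=2 (1,1):1^1=0 -> mex({0, 2, 3}) = 1
G(5): splits (0,4):0^1=1 (1,3):1^3=2 (2,2):2^2=0 (0,3):0^3=3 (1,2):1^2=3 -> mex({0, 1, 2, 3}) = 4
G(6) = mex({0, 1, 2, 4}) = 3
G(7) = mex({0, 1, 3, 4, 5}) = 2
G(8) = mex({0, 2, 3, 5, 6}) = 1
G(9) = mex({0, 1, 2, 3, 6, 7}) = 4
G(10) = mex({0, 1, 3, 4, 5, 7}) = 2
G(11) = mex({0, 1, 2, 3, 4, 5}) = 6
G(12) = mex({0, 1, 2, 3, 5, 6, 7}) = 4
G(13) = mex({0, 2, 3, 4, 6, 7}) = 1
G(14) = mex({0, 1, 4, 5, 6, 7}) = 2
G(15) = mex({0, 1, 2, 3, 4, 5, 6}) = 7
G(16) = mex({0, 2, 3, 5, 6, 7}) = 1
G(17) = mex({0, 1, 2, 3, 5, 6, 7}) = 4
G(18) = mex({0, 1, 2, 4, 5, 6}) = 3
G(19) = mex({0, 1, 3, 4, 5, 7}) = 2
G(20) = mex({0, 2, 3, 4, 5, 6, 7}) = 1
G(21) = mex({0, 1, 2, 3, 5, 6, 7}) = 4
G(22) = mex({0, 1, 2, 3, 4, 5, 7}) = 6
G(23) = mex({0, 1, 2, 3, 4, 5, 6}) = 7
G(24) = mex({0, 1, 2, 3, 5, 6, 7}) = 4
G(25) = mex({0, 2, 3, 4, 6, 7}) = 1
G(26) = mex({0, 1, 3, 4, 5, 6, 7}) = 2
G(27) = mex({0, 1, 2, 3, 4, 5, 6, 7}) = 8
G(28) = mex({0, 1, 2, 3, 4, 6, 7, 8}) = 5
G(29) = mex({0, 1, 2, 3, 5, 6, 7, 8, 9}) = 4
G(30) = mex({0, 1, 2, 3, 4, 5, 6, 9, 10}) = 7
G(31) = mex({0, 1, 3, 4, 5, 7, 10, 11}) = 2
G(32) = mex({0, 2, 3, 4, 5, 6, 7, 9, 11}) = 1
G(33) = mex({0, 1, 2, 3, 4, 5, 6, 7, 9, 12}) = 8
G(34) = mex({0, 1, 2, 3, 4, 5, 7, 8, 11, 12}) = 6
G(35) = mex({0, 1, 2, 3, 4, 5, 6, 8, 9, 10, 11}) = 7
G(36) = mex({0, 1, 2, 3, 5, 6, 7, 9, 10}) = 4
G(37) = mex({0, 2, 3, 4, 6, 7, 9, 10, 11, 12}) = 1
G(38) = mex({0, 1, 3, 4, 5, 6, 7, 9, 10, 11, 12}) = 2
G(39) = mex({0, 1, 2, 4, 5, 6, 7, 9, 10, 12, 14}) = 3
G(40) = mex({0, 2, 3, 4, 6, 7, 11, 12, 14}) = 1
G(41) = mex({0, 1, 2, 3, 5, 6, 7, 9, 10, 11, 12}) = 4
G(42) = mex({0, 1, 2, 3, 4, 5, 6, 9, 10}) = 7
G(43) = mex({0, 1, 3, 4, 5, 7, 9, 10, 12, 15}) = 2
G(44) = mex({0, 2, 3, 4, 5, 6, 7, 9, 10, 12, 15}) = 1
G(45) = mex({0, 1, 2, 3, 4, 5, 6, 7, 9, 10, 12, 14}) = 8
G(46) = mex({0, 1, 3, 4, 5, 7, 8, 11, 12, 14}) = 2
G(47) = mex({0, 1, 2, 3, 4, 5, 6, 8, 9, 10, 11, 12}) = 7
G(48) = mex({0, 1, 2, 3, 5, 6, 7, 9, 10}) = 4
G(49) = mex({0, 2, 3, 4, 6, 7, 9, 10, 11, 12, 15}) = 1
G(50) = mex({0, 1, 4, 5, 6, 7, 9, 11, 12, 14, 15}) = 2
Therefore G(50) = 2.

2


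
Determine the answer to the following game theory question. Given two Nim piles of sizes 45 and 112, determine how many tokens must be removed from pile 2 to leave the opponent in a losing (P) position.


Piles: 45 and 112
Current XOR: 45 XOR 112 = 93 (non-zero, so this is an N-position).
To make the XOR zero, we need to find a move that balances the piles.
For pile 2 (size 112): target = 112 XOR 93 = 45
We reduce pile 2 from 112 to 45.
Tokens removed: 112 - 45 = 67
Verification: 45 XOR 45 = 0

67


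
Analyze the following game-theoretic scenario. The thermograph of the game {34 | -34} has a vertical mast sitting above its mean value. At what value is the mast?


Game = {34 | -34}, a switch {a | b} with numbers a > b.
Its thermograph has left wall a - t and right wall b + t, which meet at t = (a - b)/2, where both equal (a + b)/2. So the mast (mean value) is at (a + b)/2.
Mean = (34 + (-34))/2 = 0/2 = 0

0


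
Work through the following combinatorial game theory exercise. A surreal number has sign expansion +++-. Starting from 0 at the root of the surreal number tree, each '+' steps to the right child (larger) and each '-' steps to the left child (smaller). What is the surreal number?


Sign expansion: +++-
Rule: track bounds (lo, hi), initially (-inf, +inf). On '+', the current value becomes lo and we move to the simplest number in (value, hi): value + 1 if hi = +inf, otherwise the midpoint (value + hi)/2. On '-', the current value becomes hi and we move to value - 1 if lo = -inf, otherwise the midpoint (lo + value)/2.
Start at 0.
Step 1: sign = +, move right. Bounds: (0, +inf). Value = 1
Step 2: sign = +, move right. Bounds: (1, +inf). Value = 2
Step 3: sign = +, move right. Bounds: (2, +inf). Value = 3
Step 4: sign = -, move left. Bounds: (2, 3). Value = 5/2
The surreal number with sign expansion +++- is 5/2.

5/2


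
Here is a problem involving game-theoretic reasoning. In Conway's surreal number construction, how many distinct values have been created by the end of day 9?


Day 0: {|} = 0 is born. Count = 1.
Day n: the number of surreal numbers born by day n is 2^(n+1) - 1.
By day 0: 2^1 - 1 = 1
By day 1: 2^2 - 1 = 3
By day 2: 2^3 - 1 = 7
By day 3: 2^4 - 1 = 15
By day 4: 2^5 - 1 = 31
By day 5: 2^6 - 1 = 63
By day 6: 2^7 - 1 = 127
By day 7: 2^8 - 1 = 255
By day 8: 2^9 - 1 = 511
By day 9: 2^10 - 1 = 1023
By day 9: 1023 surreal numbers.

1023


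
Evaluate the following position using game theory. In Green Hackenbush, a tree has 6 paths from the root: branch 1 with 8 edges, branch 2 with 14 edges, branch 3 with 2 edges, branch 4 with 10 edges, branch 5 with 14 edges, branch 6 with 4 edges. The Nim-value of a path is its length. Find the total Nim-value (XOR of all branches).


The tree has 6 branches from the ground vertex.
In Green Hackenbush, the Nim-value of a simple path of length k is k.
Branch 1: length 8, Nim-value = 8
Branch 2: length 14, Nim-value = 14
Branch 3: length 2, Nim-value = 2
Branch 4: length 10, Nim-value = 10
Branch 5: length 14, Nim-value = 14
Branch 6: length 4, Nim-value = 4
Total Nim-value = XOR of all branch values:
0 XOR 8 = 8
8 XOR 14 = 6
6 XOR 2 = 4
4 XOR 10 = 14
14 XOR 14 = 0
0 XOR 4 = 4
Nim-value of the tree = 4

4


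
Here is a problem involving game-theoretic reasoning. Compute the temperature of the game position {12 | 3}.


The game is {12 | 3}, a switch {a | b} with numbers a > b.
Cooling {a | b} by t gives {a - t | b + t}, which stops being hot when a - t = b + t, i.e. at t = (a - b)/2. So the temperature of a switch is (a - b)/2.
Temperature = (Left option - Right option) / 2
= (12 - (3)) / 2
= 9 / 2
= 9/2

9/2


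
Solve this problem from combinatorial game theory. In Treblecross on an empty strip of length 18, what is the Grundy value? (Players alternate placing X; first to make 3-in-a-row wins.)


Treblecross: place X on empty cells; 3-in-a-row wins.
Playing within two cells of an existing X lets the opponent win at once, so sensible play treats the cells i-2..i+2 around each X as dead. The player left with no safe cell loses, so this is a normal-play take-away game on strips of safe cells.
Placing X at cell i (0-indexed) of a strip of k safe cells leaves independent strips of sizes max(0, i-2) and max(0, k-i-3). Hence G(k) = mex{ G(max(0,i-2)) XOR G(max(0,k-i-3)) : 0 <= i < k }, with G(0) = 0.
G(1): splits (0,0):0^0=0 -> mex({0}) = 1
G(2): splits (0,0):0^0=0 -> mex({0}) = 1
G(3): splits (0,0):0^0=0 -> mex({0}) = 1
G(4): splits (0,1):0^1=1 (0,0):0^0=0 -> mex({0, 1}) = 2
G(5): splits (0,2):0^1=1 (0,1):0^1=1 (0,0):0^0=0 -> mex({0, 1}) = 2
G(6) = mex({1}) = 0
G(7) = mex({0, 1, 2}) = 3
G(8) = mex({0, 1, 2}) = 3
G(9) = mex({0, 2}) = 1
G(10) = mex({0, 2, 3}) = 1
G(11) = mex({0, 3}) = 1
G(12) = mex({1, 3}) = 0
G(13) = mex({0, 1, 2, 3}) = 4
G(14) = mex({0, 1, 2}) = 3
G(15) = mex({0, 1, 2}) = 3
G(16) = mex({0, 1, 2, 4}) = 3
G(17) = mex({0, 1, 3, 4}) = 2
G(18) = mex({0, 1, 3, 4}) = 2
Therefore G(18) = 2.

2


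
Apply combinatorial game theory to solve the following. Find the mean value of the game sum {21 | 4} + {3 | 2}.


G1 = {21 | 4}, G2 = {3 | 2}
Each is a switch {a | b} with numbers a > b; its mean value is (a + b)/2, and mean value is additive over game sums: m(G1 + G2) = m(G1) + m(G2).
Mean of G1 = (21 + (4))/2 = 25/2 = 25/2
Mean of G2 = (3 + (2))/2 = 5/2 = 5/2
Mean of G1 + G2 = 25/2 + 5/2 = 15

15


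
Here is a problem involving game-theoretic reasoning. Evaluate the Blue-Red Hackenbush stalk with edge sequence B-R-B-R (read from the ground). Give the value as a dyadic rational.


Edges (from ground): B-R-B-R
By Berlekamp's sign-expansion rule, a Blue-Red Hackenbush stalk has the value of the surreal number whose sign sequence is the edge sequence with B -> + and R -> -.
Sign sequence: +-+-
Trace the sign expansion in the surreal number tree, starting from 0:
Edge 1: B (sign +) -> bounds (0, +inf), value = 1
Edge 2: R (sign -) -> bounds (0, 1), value = 1/2
Edge 3: B (sign +) -> bounds (1/2, 1), value = 3/4
Edge 4: R (sign -) -> bounds (1/2, 3/4), value = 5/8
Game value = 5/8

5/8


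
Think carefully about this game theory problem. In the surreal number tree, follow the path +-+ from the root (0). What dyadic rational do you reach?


Sign expansion: +-+
Rule: track bounds (lo, hi), initially (-inf, +inf). On '+', the current value becomes lo and we move to the simplest number in (value, hi): value + 1 if hi = +inf, otherwise the midpoint (value + hi)/2. On '-', the current value becomes hi and we move to value - 1 if lo = -inf, otherwise the midpoint (lo + value)/2.
Start at 0.
Step 1: sign = +, move right. Bounds: (0, +inf). Value = 1
Step 2: sign = -, move left. Bounds: (0, 1). Value = 1/2
Step 3: sign = +, move right. Bounds: (1/2, 1). Value = 3/4
The surreal number with sign expansion +-+ is 3/4.

3/4


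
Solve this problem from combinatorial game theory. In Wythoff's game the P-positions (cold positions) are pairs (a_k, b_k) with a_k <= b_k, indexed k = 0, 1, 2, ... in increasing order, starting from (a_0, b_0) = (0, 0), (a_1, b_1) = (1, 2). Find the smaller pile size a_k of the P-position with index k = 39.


By Wythoff's theorem, a_k = floor(k * phi) and b_k = floor(k * phi^2) = a_k + k, where phi = (1 + sqrt(5))/2 is the golden ratio.
phi = (1 + sqrt(5))/2 = 1.618034
k = 39
k * phi = 39 * 1.618034 = 63.103326
a_39 = floor(k * phi) = 63

63


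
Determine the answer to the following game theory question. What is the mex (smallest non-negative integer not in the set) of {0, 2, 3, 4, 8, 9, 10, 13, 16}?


Set = {0, 2, 3, 4, 8, 9, 10, 13, 16}
0 is in the set.
1 is NOT in the set. This is the mex.
mex = 1

1


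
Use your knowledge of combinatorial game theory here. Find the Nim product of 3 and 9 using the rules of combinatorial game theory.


Nim multiplication is bilinear over XOR: (u XOR v) * w = (u*w) XOR (v*w).
So we split each operand into its bit components and XOR the pairwise Nim products.
3 = 1 + 2 (as XOR of powers of 2).
9 = 1 + 8 (as XOR of powers of 2).
Using the standard Nim-product table on single bits:
  2*2 = 3,   2*4 = 8,   2*8 = 12,
  4*4 = 6,   4*8 = 11,  8*8 = 13,
and  1*x = x (identity), k*l = l*k (commutative).
Pairwise Nim products:
  1 * 1 = 1
  1 * 8 = 8
  2 * 1 = 2
  2 * 8 = 12
XOR them: 1 XOR 8 XOR 2 XOR 12 = 7.
Result: 3 * 9 = 7 (in Nim).

7


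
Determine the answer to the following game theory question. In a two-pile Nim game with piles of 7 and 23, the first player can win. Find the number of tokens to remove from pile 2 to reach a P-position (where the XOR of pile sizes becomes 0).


Piles: 7 and 23
Current XOR: 7 XOR 23 = 16 (non-zero, so this is an N-position).
To make the XOR zero, we need to find a move that balances the piles.
For pile 2 (size 23): target = 23 XOR 16 = 7
We reduce pile 2 from 23 to 7.
Tokens removed: 23 - 7 = 16
Verification: 7 XOR 7 = 0

16


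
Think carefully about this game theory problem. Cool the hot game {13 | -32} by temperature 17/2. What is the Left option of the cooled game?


Original game: {13 | -32} (a switch {a | b} with a > b).
Cooling by t (for t below the temperature (a - b)/2 = 45/2) taxes each move by t: {a | b} cooled by t is {a - t | b + t}.
Cooling amount: t = 17/2
Cooled Left option: 13 - 17/2 = 9/2
Cooled Right option: -32 + 17/2 = -47/2
Cooled game: {9/2 | -47/2}
Left option = 9/2

9/2


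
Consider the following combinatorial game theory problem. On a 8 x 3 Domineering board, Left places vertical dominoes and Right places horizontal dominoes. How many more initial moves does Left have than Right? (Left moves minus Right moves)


Board is 8 x 3 (rows x cols).
Left (vertical) placements: (rows-1) * cols = 7 * 3 = 21
Right (horizontal) placements: rows * (cols-1) = 8 * 2 = 16
Advantage = Left - Right = 21 - 16 = 5

5


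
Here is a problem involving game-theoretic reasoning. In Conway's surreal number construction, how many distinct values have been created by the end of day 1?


Day 0: {|} = 0 is born. Count = 1.
Day n: the number of surreal numbers born by day n is 2^(n+1) - 1.
By day 0: 2^1 - 1 = 1
By day 1: 2^2 - 1 = 3
By day 1: 3 surreal numbers.

3


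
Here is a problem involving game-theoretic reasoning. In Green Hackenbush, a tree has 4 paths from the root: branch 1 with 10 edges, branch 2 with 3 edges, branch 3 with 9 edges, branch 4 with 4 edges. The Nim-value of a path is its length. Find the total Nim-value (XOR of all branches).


The tree has 4 branches from the ground vertex.
In Green Hackenbush, the Nim-value of a simple path of length k is k.
Branch 1: length 10, Nim-value = 10
Branch 2: length 3, Nim-value = 3
Branch 3: length 9, Nim-value = 9
Branch 4: length 4, Nim-value = 4
Total Nim-value = XOR of all branch values:
0 XOR 10 = 10
10 XOR 3 = 9
9 XOR 9 = 0
0 XOR 4 = 4
Nim-value of the tree = 4

4


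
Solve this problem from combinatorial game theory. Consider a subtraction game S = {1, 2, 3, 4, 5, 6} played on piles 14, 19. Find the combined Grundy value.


Subtraction set: {1, 2, 3, 4, 5, 6}
For this subtraction set, G(n) = n mod 7 (period = max + 1 = 7).
Pile 1 (size 14): G(14) = 14 mod 7 = 0
Pile 2 (size 19): G(19) = 19 mod 7 = 5
Total Grundy value = XOR of all: 0 XOR 5 = 5

5


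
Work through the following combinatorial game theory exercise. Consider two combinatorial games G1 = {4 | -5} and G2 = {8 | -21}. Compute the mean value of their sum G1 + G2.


G1 = {4 | -5}, G2 = {8 | -21}
Each is a switch {a | b} with numbers a > b; its mean value is (a + b)/2, and mean value is additive over game sums: m(G1 + G2) = m(G1) + m(G2).
Mean of G1 = (4 + (-5))/2 = -1/2 = -1/2
Mean of G2 = (8 + (-21))/2 = -13/2 = -13/2
Mean of G1 + G2 = -1/2 + -13/2 = -7

-7


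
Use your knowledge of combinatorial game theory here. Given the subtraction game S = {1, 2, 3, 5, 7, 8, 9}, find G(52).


The subtraction set is S = {1, 2, 3, 5, 7, 8, 9}.
G(k) = mex{ G(k - s) : s in S, s <= k }. We compute iteratively: G(0) = 0.
G(1) = mex({0}) = 1
G(2) = mex({0, 1}) = 2
G(3) = mex({0, 1, 2}) = 3
G(4) = mex({1, 2, 3}) = 0
G(5) = mex({0, 2, 3}) = 1
G(6) = mex({0, 1, 3}) = 2
G(7) = mex({0, 1, 2}) = 3
G(8) = mex({0, 1, 2, 3}) = 4
G(9) = mex({0, 1, 2, 3, 4}) = 5
G(10) = mex({1, 2, 3, 4, 5}) = 0
G(11) = mex({0, 2, 3, 4, 5}) = 1
G(12) = mex({0, 1, 3, 5}) = 2
G(13) = mex({0, 1, 2, 4}) = 3
G(14) = mex({1, 2, 3, 5}) = 0
G(15) = mex({0, 2, 3, 4}) = 1
G(16) = mex({0, 1, 3, 4, 5}) = 2
G(17) = mex({0, 1, 2, 4, 5}) = 3
G(18) = mex({0, 1, 2, 3, 5}) = 4
Observe that G(10)..G(18) = 0, 1, 2, 3, 0, 1, 2, 3, 4 repeats G(0)..G(8) = 0, 1, 2, 3, 0, 1, 2, 3, 4.
For k >= max(S) = 9, G(k) is determined by the previous 9 values G(k-9)..G(k-1); a window of 9 consecutive values has recurred shifted by 10, so by induction G(k + 10) = G(k) for all k >= 0: the sequence is periodic from the start with period 10.
One period: G(0..9) = 0, 1, 2, 3, 0, 1, 2, 3, 4, 5.
52 mod 10 = 2, so G(52) = G(2) = 2.

2


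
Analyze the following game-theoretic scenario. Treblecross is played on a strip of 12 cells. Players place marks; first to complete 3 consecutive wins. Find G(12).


Treblecross: place X on empty cells; 3-in-a-row wins.
Playing within two cells of an existing X lets the opponent win at once, so sensible play treats the cells i-2..i+2 around each X as dead. The player left with no safe cell loses, so this is a normal-play take-away game on strips of safe cells.
Placing X at cell i (0-indexed) of a strip of k safe cells leaves independent strips of sizes max(0, i-2) and max(0, k-i-3). Hence G(k) = mex{ G(max(0,i-2)) XOR G(max(0,k-i-3)) : 0 <= i < k }, with G(0) = 0.
G(1): splits (0,0):0^0=0 -> mex({0}) = 1
G(2): splits (0,0):0^0=0 -> mex({0}) = 1
G(3): splits (0,0):0^0=0 -> mex({0}) = 1
G(4): splits (0,1):0^1=1 (0,0):0^0=0 -> mex({0, 1}) = 2
G(5): splits (0,2):0^1=1 (0,1):0^1=1 (0,0):0^0=0 -> mex({0, 1}) = 2
G(6) = mex({1}) = 0
G(7) = mex({0, 1, 2}) = 3
G(8) = mex({0, 1, 2}) = 3
G(9) = mex({0, 2}) = 1
G(10) = mex({0, 2, 3}) = 1
G(11) = mex({0, 3}) = 1
G(12) = mex({1, 3}) = 0
Therefore G(12) = 0.

0


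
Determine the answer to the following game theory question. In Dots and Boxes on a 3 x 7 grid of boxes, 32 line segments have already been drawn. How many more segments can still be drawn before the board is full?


Grid: 3 x 7 boxes, i.e. 4 rows and 8 columns of dots.
Horizontal edges: (rows + 1) * cols = 4 * 7 = 28
Vertical edges: rows * (cols + 1) = 3 * 8 = 24
Total edges: 28 + 24 = 52
Edges drawn: 32
Remaining: 52 - 32 = 20

20


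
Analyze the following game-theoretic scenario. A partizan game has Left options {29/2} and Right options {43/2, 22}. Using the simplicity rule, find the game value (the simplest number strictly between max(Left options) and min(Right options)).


Left options: {29/2}, max = 29/2
Right options: {43/2, 22}, min = 43/2
All options are numbers and max(Left) < min(Right), so by the simplicity theorem the value is the simplest (earliest-born) number strictly between 29/2 and 43/2.
Integers 15 through 21 all lie strictly between 29/2 and 43/2.
Among integers, the simplest (lowest birthday = smallest |n|; 0 is born on day 0, +-n on day n) is 15.
No non-integer in the interval can be simpler: if x is a non-integer in the interval, then floor(x) or ceil(x) also lies in the interval (the interval contains an integer), and both are proper prefixes of x's sign expansion, i.e. born earlier. So the game value is 15.
Game value = 15

15


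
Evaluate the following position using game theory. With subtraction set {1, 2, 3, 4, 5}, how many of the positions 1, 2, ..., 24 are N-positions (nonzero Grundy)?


Subtraction set S = {1, 2, 3, 4, 5}, so G(n) = n mod 6.
G(n) = 0 when n is a multiple of 6.
Multiples of 6 in [1, 24]: 4
N-positions (nonzero Grundy) = 24 - 4 = 20

20


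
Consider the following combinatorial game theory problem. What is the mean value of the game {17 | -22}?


Game = {17 | -22}, a switch {a | b} with numbers a > b.
Its thermograph has left wall a - t and right wall b + t, which meet at t = (a - b)/2, where both equal (a + b)/2. So the mast (mean value) is at (a + b)/2.
Mean = (17 + (-22))/2 = -5/2 = -5/2

-5/2


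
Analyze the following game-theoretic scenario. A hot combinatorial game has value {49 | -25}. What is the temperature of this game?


The game is {49 | -25}, a switch {a | b} with numbers a > b.
Cooling {a | b} by t gives {a - t | b + t}, which stops being hot when a - t = b + t, i.e. at t = (a - b)/2. So the temperature of a switch is (a - b)/2.
Temperature = (Left option - Right option) / 2
= (49 - (-25)) / 2
= 74 / 2
= 37

37


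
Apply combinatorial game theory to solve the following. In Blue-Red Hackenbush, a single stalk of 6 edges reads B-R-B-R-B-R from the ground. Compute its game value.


Edges (from ground): B-R-B-R-B-R
By Berlekamp's sign-expansion rule, a Blue-Red Hackenbush stalk has the value of the surreal number whose sign sequence is the edge sequence with B -> + and R -> -.
Sign sequence: +-+-+-
Trace the sign expansion in the surreal number tree, starting from 0:
Edge 1: B (sign +) -> bounds (0, +inf), value = 1
Edge 2: R (sign -) -> bounds (0, 1), value = 1/2
Edge 3: B (sign +) -> bounds (1/2, 1), value = 3/4
Edge 4: R (sign -) -> bounds (1/2, 3/4), value = 5/8
Edge 5: B (sign +) -> bounds (5/8, 3/4), value = 11/16
Edge 6: R (sign -) -> bounds (5/8, 11/16), value = 21/32
Game value = 21/32

21/32


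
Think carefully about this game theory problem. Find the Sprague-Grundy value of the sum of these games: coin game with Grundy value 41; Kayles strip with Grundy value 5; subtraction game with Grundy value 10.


By the Sprague-Grundy theorem, the Grundy value of a sum of games is the XOR of individual Grundy values.
coin game: Grundy value = 41. Running XOR: 0 XOR 41 = 41
Kayles strip: Grundy value = 5. Running XOR: 41 XOR 5 = 44
subtraction game: Grundy value = 10. Running XOR: 44 XOR 10 = 38
The combined Grundy value is 38.

38


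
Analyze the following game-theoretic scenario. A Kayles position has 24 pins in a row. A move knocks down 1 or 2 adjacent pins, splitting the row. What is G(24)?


Kayles: a move removes 1 or 2 adjacent pins from a contiguous row.
Removing pins from a row of k leaves two independent rows (a, b) with a + b = k - 1 (one pin) or a + b = k - 2 (two pins); an end removal gives a = 0.
By Sprague-Grundy, G(k) = mex{ G(a) XOR G(b) } over all these splits. G(0) = 0.
G(1): splits (0,0):0^0=0 -> mex({0}) = 1
G(2): splits (0,1):0^1=1 (0,0):0^0=0 -> mex({0, 1}) = 2
G(3): splits (0,2):0^2=2 (1,1):1^1=0 (0,1):0^1=1 -> mex({0, 1, 2}) = 3
G(4): splits (0,3):0^3=3 (1,2):1^2=3 (0,2):0^2=2 (1,1):1^1=0 -> mex({0, 2, 3}) = 1
G(5): splits (0,4):0^1=1 (1,3):1^3=2 (2,2):2^2=0 (0,3):0^3=3 (1,2):1^2=3 -> mex({0, 1, 2, 3}) = 4
G(6) = mex({0, 1, 2, 4}) = 3
G(7) = mex({0, 1, 3, 4, 5}) = 2
G(8) = mex({0, 2, 3, 5, 6}) = 1
G(9) = mex({0, 1, 2, 3, 6, 7}) = 4
G(10) = mex({0, 1, 3, 4, 5, 7}) = 2
G(11) = mex({0, 1, 2, 3, 4, 5}) = 6
G(12) = mex({0, 1, 2, 3, 5, 6, 7}) = 4
G(13) = mex({0, 2, 3, 4, 6, 7}) = 1
G(14) = mex({0, 1, 4, 5, 6, 7}) = 2
G(15) = mex({0, 1, 2, 3, 4, 5, 6}) = 7
G(16) = mex({0, 2, 3, 5, 6, 7}) = 1
G(17) = mex({0, 1, 2, 3, 5, 6, 7}) = 4
G(18) = mex({0, 1, 2, 4, 5, 6}) = 3
G(19) = mex({0, 1, 3, 4, 5, 7}) = 2
G(20) = mex({0, 2, 3, 4, 5, 6, 7}) = 1
G(21) = mex({0, 1, 2, 3, 5, 6, 7}) = 4
G(22) = mex({0, 1, 2, 3, 4, 5, 7}) = 6
G(23) = mex({0, 1, 2, 3, 4, 5, 6}) = 7
G(24) = mex({0, 1, 2, 3, 5, 6, 7}) = 4
Therefore G(24) = 4.

4


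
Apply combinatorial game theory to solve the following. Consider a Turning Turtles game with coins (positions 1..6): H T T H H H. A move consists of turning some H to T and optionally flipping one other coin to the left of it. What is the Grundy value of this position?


Coins: H T T H H H
Key fact: a single head at position k behaves exactly like a Nim heap of size k (turning it to T and optionally flipping a coin at j < k corresponds to moving the heap from k to j, or to 0), and heads combine as a disjunctive sum (two heads at the same place would cancel, matching j XOR j = 0). So the Nim-value is the XOR of the 1-indexed positions of the heads.
Face-up positions (1-indexed): [1, 4, 5, 6]
XOR 0 with 1: 0 XOR 1 = 1
XOR 1 with 4: 1 XOR 4 = 5
XOR 5 with 5: 5 XOR 5 = 0
XOR 0 with 6: 0 XOR 6 = 6
Nim-value = 6

6


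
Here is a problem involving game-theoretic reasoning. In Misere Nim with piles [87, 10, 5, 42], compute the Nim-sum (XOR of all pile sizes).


We need the XOR (exclusive or) of all pile sizes.
After XOR-ing pile 1 (size 87): 0 XOR 87 = 87
After XOR-ing pile 2 (size 10): 87 XOR 10 = 93
After XOR-ing pile 3 (size 5): 93 XOR 5 = 88
After XOR-ing pile 4 (size 42): 88 XOR 42 = 114
The Nim-value of this position is 114.

114


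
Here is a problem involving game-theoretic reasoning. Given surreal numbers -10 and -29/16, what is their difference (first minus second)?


x = -10, y = -29/16
Converting to common denominator: 16
x = -160/16, y = -29/16
x - y = -10 - -29/16 = -131/16

-131/16


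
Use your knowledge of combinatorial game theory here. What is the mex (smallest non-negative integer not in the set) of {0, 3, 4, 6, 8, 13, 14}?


Set = {0, 3, 4, 6, 8, 13, 14}
0 is in the set.
1 is NOT in the set. This is the mex.
mex = 1

1


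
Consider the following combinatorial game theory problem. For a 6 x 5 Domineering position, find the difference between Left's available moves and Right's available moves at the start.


Board is 6 x 5 (rows x cols).
Left (vertical) placements: (rows-1) * cols = 5 * 5 = 25
Right (horizontal) placements: rows * (cols-1) = 6 * 4 = 24
Advantage = Left - Right = 25 - 24 = 1

1


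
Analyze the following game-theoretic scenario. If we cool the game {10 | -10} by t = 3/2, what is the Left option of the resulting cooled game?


Original game: {10 | -10} (a switch {a | b} with a > b).
Cooling by t (for t below the temperature (a - b)/2 = 10) taxes each move by t: {a | b} cooled by t is {a - t | b + t}.
Cooling amount: t = 3/2
Cooled Left option: 10 - 3/2 = 17/2
Cooled Right option: -10 + 3/2 = -17/2
Cooled game: {17/2 | -17/2}
Left option = 17/2

17/2


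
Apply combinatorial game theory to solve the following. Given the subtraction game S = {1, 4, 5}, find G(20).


The subtraction set is S = {1, 4, 5}.
G(k) = mex{ G(k - s) : s in S, s <= k }. We compute iteratively: G(0) = 0.
G(1) = mex({0}) = 1
G(2) = mex({1}) = 0
G(3) = mex({0}) = 1
G(4) = mex({0, 1}) = 2
G(5) = mex({0, 1, 2}) = 3
G(6) = mex({0, 1, 3}) = 2
G(7) = mex({0, 1, 2}) = 3
G(8) = mex({1, 2, 3}) = 0
G(9) = mex({0, 2, 3}) = 1
G(10) = mex({1, 2, 3}) = 0
G(11) = mex({0, 2, 3}) = 1
G(12) = mex({0, 1, 3}) = 2
Observe that G(8)..G(12) = 0, 1, 0, 1, 2 repeats G(0)..G(4) = 0, 1, 0, 1, 2.
For k >= max(S) = 5, G(k) is determined by the previous 5 values G(k-5)..G(k-1); a window of 5 consecutive values has recurred shifted by 8, so by induction G(k + 8) = G(k) for all k >= 0: the sequence is periodic from the start with period 8.
One period: G(0..7) = 0, 1, 0, 1, 2, 3, 2, 3.
20 mod 8 = 4, so G(20) = G(4) = 2.

2


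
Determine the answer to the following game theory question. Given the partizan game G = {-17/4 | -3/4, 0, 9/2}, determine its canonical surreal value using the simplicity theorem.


Left options: {-17/4}, max = -17/4
Right options: {-3/4, 0, 9/2}, min = -3/4
All options are numbers and max(Left) < min(Right), so by the simplicity theorem the value is the simplest (earliest-born) number strictly between -17/4 and -3/4.
Integers -4 through -1 all lie strictly between -17/4 and -3/4.
Among integers, the simplest (lowest birthday = smallest |n|; 0 is born on day 0, +-n on day n) is -1.
No non-integer in the interval can be simpler: if x is a non-integer in the interval, then floor(x) or ceil(x) also lies in the interval (the interval contains an integer), and both are proper prefixes of x's sign expansion, i.e. born earlier. So the game value is -1.
Game value = -1

-1


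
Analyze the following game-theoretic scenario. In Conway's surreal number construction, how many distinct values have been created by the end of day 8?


Day 0: {|} = 0 is born. Count = 1.
Day n: the number of surreal numbers born by day n is 2^(n+1) - 1.
By day 0: 2^1 - 1 = 1
By day 1: 2^2 - 1 = 3
By day 2: 2^3 - 1 = 7
By day 3: 2^4 - 1 = 15
By day 4: 2^5 - 1 = 31
By day 5: 2^6 - 1 = 63
By day 6: 2^7 - 1 = 127
By day 7: 2^8 - 1 = 255
By day 8: 2^9 - 1 = 511
By day 8: 511 surreal numbers.

511


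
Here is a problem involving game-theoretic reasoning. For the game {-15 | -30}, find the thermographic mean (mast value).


Game = {-15 | -30}, a switch {a | b} with numbers a > b.
Its thermograph has left wall a - t and right wall b + t, which meet at t = (a - b)/2, where both equal (a + b)/2. So the mast (mean value) is at (a + b)/2.
Mean = (-15 + (-30))/2 = -45/2 = -45/2

-45/2


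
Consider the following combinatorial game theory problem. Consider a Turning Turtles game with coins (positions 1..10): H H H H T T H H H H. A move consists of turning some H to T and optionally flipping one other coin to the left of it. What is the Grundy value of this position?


Coins: H H H H T T H H H H
Key fact: a single head at position k behaves exactly like a Nim heap of size k (turning it to T and optionally flipping a coin at j < k corresponds to moving the heap from k to j, or to 0), and heads combine as a disjunctive sum (two heads at the same place would cancel, matching j XOR j = 0). So the Nim-value is the XOR of the 1-indexed positions of the heads.
Face-up positions (1-indexed): [1, 2, 3, 4, 7, 8, 9, 10]
XOR 0 with 1: 0 XOR 1 = 1
XOR 1 with 2: 1 XOR 2 = 3
XOR 3 with 3: 3 XOR 3 = 0
XOR 0 with 4: 0 XOR 4 = 4
XOR 4 with 7: 4 XOR 7 = 3
XOR 3 with 8: 3 XOR 8 = 11
XOR 11 with 9: 11 XOR 9 = 2
XOR 2 with 10: 2 XOR 10 = 8
Nim-value = 8

8


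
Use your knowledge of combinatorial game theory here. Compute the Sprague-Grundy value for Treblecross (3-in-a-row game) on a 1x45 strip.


Treblecross: place X on empty cells; 3-in-a-row wins.
Playing within two cells of an existing X lets the opponent win at once, so sensible play treats the cells i-2..i+2 around each X as dead. The player left with no safe cell loses, so this is a normal-play take-away game on strips of safe cells.
Placing X at cell i (0-indexed) of a strip of k safe cells leaves independent strips of sizes max(0, i-2) and max(0, k-i-3). Hence G(k) = mex{ G(max(0,i-2)) XOR G(max(0,k-i-3)) : 0 <= i < k }, with G(0) = 0.
G(1): splits (0,0):0^0=0 -> mex({0}) = 1
G(2): splits (0,0):0^0=0 -> mex({0}) = 1
G(3): splits (0,0):0^0=0 -> mex({0}) = 1
G(4): splits (0,1):0^1=1 (0,0):0^0=0 -> mex({0, 1}) = 2
G(5): splits (0,2):0^1=1 (0,1):0^1=1 (0,0):0^0=0 -> mex({0, 1}) = 2
G(6) = mex({1}) = 0
G(7) = mex({0, 1, 2}) = 3
G(8) = mex({0, 1, 2}) = 3
G(9) = mex({0, 2}) = 1
G(10) = mex({0, 2, 3}) = 1
G(11) = mex({0, 3}) = 1
G(12) = mex({1, 3}) = 0
G(13) = mex({0, 1, 2, 3}) = 4
G(14) = mex({0, 1, 2}) = 3
G(15) = mex({0, 1, 2}) = 3
G(16) = mex({0, 1, 2, 4}) = 3
G(17) = mex({0, 1, 3, 4}) = 2
G(18) = mex({0, 1, 3, 4}) = 2
G(19) = mex({0, 1, 3, 5}) = 2
G(20) = mex({0, 1, 2, 3, 5}) = 4
G(21) = mex({0, 1, 2, 3, 5}) = 4
G(22) = mex({1, 2, 6}) = 0
G(23) = mex({0, 1, 2, 3, 4, 6}) = 5
G(24) = mex({0, 1, 2, 3, 4}) = 5
G(25) = mex({0, 1, 3, 4, 7}) = 2
G(26) = mex({0, 1, 3, 4, 5, 7}) = 2
G(27) = mex({0, 1, 3, 5}) = 2
G(28) = mex({0, 1, 2, 5}) = 3
G(29) = mex({0, 1, 2, 4, 5, 6}) = 3
G(30) = mex({1, 2, 4, 6}) = 0
G(31) = mex({0, 1, 2, 3, 4, 6}) = 5
G(32) = mex({1, 2, 3, 4, 7}) = 0
G(33) = mex({0, 3, 7}) = 1
G(34) = mex({0, 2, 3, 5, 7}) = 1
G(35) = mex({0, 2, 3, 5, 6}) = 1
G(36) = mex({0, 1, 2, 5, 6}) = 3
G(37) = mex({0, 1, 2, 4, 5, 6}) = 3
G(38) = mex({0, 1, 2, 4}) = 3
G(39) = mex({0, 1, 2, 3, 4, 7}) = 5
G(40) = mex({0, 1, 2, 3, 4, 5, 7}) = 6
G(41) = mex({0, 1, 2, 3, 5, 7}) = 4
G(42) = mex({0, 1, 2, 3, 5, 6, 7}) = 4
G(43) = mex({0, 2, 3, 5, 6}) = 1
G(44) = mex({1, 2, 3, 4, 5, 6}) = 0
G(45) = mex({0, 1, 2, 3, 4, 6, 7}) = 5
Therefore G(45) = 5.

5


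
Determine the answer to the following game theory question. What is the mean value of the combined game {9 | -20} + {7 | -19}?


G1 = {9 | -20}, G2 = {7 | -19}
Each is a switch {a | b} with numbers a > b; its mean value is (a + b)/2, and mean value is additive over game sums: m(G1 + G2) = m(G1) + m(G2).
Mean of G1 = (9 + (-20))/2 = -11/2 = -11/2
Mean of G2 = (7 + (-19))/2 = -12/2 = -6
Mean of G1 + G2 = -11/2 + -6 = -23/2

-23/2


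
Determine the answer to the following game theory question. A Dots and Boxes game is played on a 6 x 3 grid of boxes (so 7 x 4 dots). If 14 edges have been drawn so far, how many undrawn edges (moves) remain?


Grid: 6 x 3 boxes, i.e. 7 rows and 4 columns of dots.
Horizontal edges: (rows + 1) * cols = 7 * 3 = 21
Vertical edges: rows * (cols + 1) = 6 * 4 = 24
Total edges: 21 + 24 = 45
Edges drawn: 14
Remaining: 45 - 14 = 31

31


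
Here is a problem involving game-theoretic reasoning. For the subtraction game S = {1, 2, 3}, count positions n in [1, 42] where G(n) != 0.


Subtraction set S = {1, 2, 3}, so G(n) = n mod 4.
G(n) = 0 when n is a multiple of 4.
Multiples of 4 in [1, 42]: 10
N-positions (nonzero Grundy) = 42 - 10 = 32

32


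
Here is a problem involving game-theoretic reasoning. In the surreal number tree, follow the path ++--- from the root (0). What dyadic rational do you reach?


Sign expansion: ++---
Rule: track bounds (lo, hi), initially (-inf, +inf). On '+', the current value becomes lo and we move to the simplest number in (value, hi): value + 1 if hi = +inf, otherwise the midpoint (value + hi)/2. On '-', the current value becomes hi and we move to value - 1 if lo = -inf, otherwise the midpoint (lo + value)/2.
Start at 0.
Step 1: sign = +, move right. Bounds: (0, +inf). Value = 1
Step 2: sign = +, move right. Bounds: (1, +inf). Value = 2
Step 3: sign = -, move left. Bounds: (1, 2). Value = 3/2
Step 4: sign = -, move left. Bounds: (1, 3/2). Value = 5/4
Step 5: sign = -, move left. Bounds: (1, 5/4). Value = 9/8
The surreal number with sign expansion ++--- is 9/8.

9/8


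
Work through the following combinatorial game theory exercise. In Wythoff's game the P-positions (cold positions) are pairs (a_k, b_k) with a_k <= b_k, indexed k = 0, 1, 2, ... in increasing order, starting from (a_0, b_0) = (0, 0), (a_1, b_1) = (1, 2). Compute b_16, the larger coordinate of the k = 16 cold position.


By Wythoff's theorem, a_k = floor(k * phi) and b_k = floor(k * phi^2) = a_k + k, where phi = (1 + sqrt(5))/2 is the golden ratio.
phi = (1 + sqrt(5))/2 = 1.618034
phi^2 = phi + 1 = 2.618034
k = 16
k * phi^2 = 16 * 2.618034 = 41.888544
b_16 = floor(k * phi^2) = 41 (check: a_16 + k = 25 + 16 = 41)

41


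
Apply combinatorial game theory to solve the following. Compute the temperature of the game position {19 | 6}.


The game is {19 | 6}, a switch {a | b} with numbers a > b.
Cooling {a | b} by t gives {a - t | b + t}, which stops being hot when a - t = b + t, i.e. at t = (a - b)/2. So the temperature of a switch is (a - b)/2.
Temperature = (Left option - Right option) / 2
= (19 - (6)) / 2
= 13 / 2
= 13/2

13/2


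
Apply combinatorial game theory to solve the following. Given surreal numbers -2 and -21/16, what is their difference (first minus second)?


x = -2, y = -21/16
Converting to common denominator: 16
x = -32/16, y = -21/16
x - y = -2 - -21/16 = -11/16

-11/16


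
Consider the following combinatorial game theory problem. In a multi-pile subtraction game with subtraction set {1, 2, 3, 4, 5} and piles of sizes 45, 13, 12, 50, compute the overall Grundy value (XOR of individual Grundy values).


Subtraction set: {1, 2, 3, 4, 5}
For this subtraction set, G(n) = n mod 6 (period = max + 1 = 6).
Pile 1 (size 45): G(45) = 45 mod 6 = 3
Pile 2 (size 13): G(13) = 13 mod 6 = 1
Pile 3 (size 12): G(12) = 12 mod 6 = 0
Pile 4 (size 50): G(50) = 50 mod 6 = 2
Total Grundy value = XOR of all: 3 XOR 1 XOR 0 XOR 2 = 0

0


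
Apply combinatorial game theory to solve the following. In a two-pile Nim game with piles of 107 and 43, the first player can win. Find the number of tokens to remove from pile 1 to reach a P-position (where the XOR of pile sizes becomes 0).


Piles: 107 and 43
Current XOR: 107 XOR 43 = 64 (non-zero, so this is an N-position).
To make the XOR zero, we need to find a move that balances the piles.
For pile 1 (size 107): target = 107 XOR 64 = 43
We reduce pile 1 from 107 to 43.
Tokens removed: 107 - 43 = 64
Verification: 43 XOR 43 = 0

64


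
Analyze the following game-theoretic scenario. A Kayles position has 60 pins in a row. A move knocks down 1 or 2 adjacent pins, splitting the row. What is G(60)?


Kayles: a move removes 1 or 2 adjacent pins from a contiguous row.
Removing pins from a row of k leaves two independent rows (a, b) with a + b = k - 1 (one pin) or a + b = k - 2 (two pins); an end removal gives a = 0.
By Sprague-Grundy, G(k) = mex{ G(a) XOR G(b) } over all these splits. G(0) = 0.
G(1): splits (0,0):0^0=0 -> mex({0}) = 1
G(2): splits (0,1):0^1=1 (0,0):0^0=0 -> mex({0, 1}) = 2
G(3): splits (0,2):0^2=2 (1,1):1^1=0 (0,1):0^1=1 -> mex({0, 1, 2}) = 3
G(4): splits (0,3):0^3=3 (1,2):1^2=3 (0,2):0^2=2 (1,1):1^1=0 -> mex({0, 2, 3}) = 1
G(5): splits (0,4):0^1=1 (1,3):1^3=2 (2,2):2^2=0 (0,3):0^3=3 (1,2):1^2=3 -> mex({0, 1, 2, 3}) = 4
G(6) = mex({0, 1, 2, 4}) = 3
G(7) = mex({0, 1, 3, 4, 5}) = 2
G(8) = mex({0, 2, 3, 5, 6}) = 1
G(9) = mex({0, 1, 2, 3, 6, 7}) = 4
G(10) = mex({0, 1, 3, 4, 5, 7}) = 2
G(11) = mex({0, 1, 2, 3, 4, 5}) = 6
G(12) = mex({0, 1, 2, 3, 5, 6, 7}) = 4
G(13) = mex({0, 2, 3, 4, 6, 7}) = 1
G(14) = mex({0, 1, 4, 5, 6, 7}) = 2
G(15) = mex({0, 1, 2, 3, 4, 5, 6}) = 7
G(16) = mex({0, 2, 3, 5, 6, 7}) = 1
G(17) = mex({0, 1, 2, 3, 5, 6, 7}) = 4
G(18) = mex({0, 1, 2, 4, 5, 6}) = 3
G(19) = mex({0, 1, 3, 4, 5, 7}) = 2
G(20) = mex({0, 2, 3, 4, 5, 6, 7}) = 1
G(21) = mex({0, 1, 2, 3, 5, 6, 7}) = 4
G(22) = mex({0, 1, 2, 3, 4, 5, 7}) = 6
G(23) = mex({0, 1, 2, 3, 4, 5, 6}) = 7
G(24) = mex({0, 1, 2, 3, 5, 6, 7}) = 4
G(25) = mex({0, 2, 3, 4, 6, 7}) = 1
G(26) = mex({0, 1, 3, 4, 5, 6, 7}) = 2
G(27) = mex({0, 1, 2, 3, 4, 5, 6, 7}) = 8
G(28) = mex({0, 1, 2, 3, 4, 6, 7, 8}) = 5
G(29) = mex({0, 1, 2, 3, 5, 6, 7, 8, 9}) = 4
G(30) = mex({0, 1, 2, 3, 4, 5, 6, 9, 10}) = 7
G(31) = mex({0, 1, 3, 4, 5, 7, 10, 11}) = 2
G(32) = mex({0, 2, 3, 4, 5, 6, 7, 9, 11}) = 1
G(33) = mex({0, 1, 2, 3, 4, 5, 6, 7, 9, 12}) = 8
G(34) = mex({0, 1, 2, 3, 4, 5, 7, 8, 11, 12}) = 6
G(35) = mex({0, 1, 2, 3, 4, 5, 6, 8, 9, 10, 11}) = 7
G(36) = mex({0, 1, 2, 3, 5, 6, 7, 9, 10}) = 4
G(37) = mex({0, 2, 3, 4, 6, 7, 9, 10, 11, 12}) = 1
G(38) = mex({0, 1, 3, 4, 5, 6, 7, 9, 10, 11, 12}) = 2
G(39) = mex({0, 1, 2, 4, 5, 6, 7, 9, 10, 12, 14}) = 3
G(40) = mex({0, 2, 3, 4, 6, 7, 11, 12, 14}) = 1
G(41) = mex({0, 1, 2, 3, 5, 6, 7, 9, 10, 11, 12}) = 4
G(42) = mex({0, 1, 2, 3, 4, 5, 6, 9, 10}) = 7
G(43) = mex({0, 1, 3, 4, 5, 7, 9, 10, 12, 15}) = 2
G(44) = mex({0, 2, 3, 4, 5, 6, 7, 9, 10, 12, 15}) = 1
G(45) = mex({0, 1, 2, 3, 4, 5, 6, 7, 9, 10, 12, 14}) = 8
G(46) = mex({0, 1, 3, 4, 5, 7, 8, 11, 12, 14}) = 2
G(47) = mex({0, 1, 2, 3, 4, 5, 6, 8, 9, 10, 11, 12}) = 7
G(48) = mex({0, 1, 2, 3, 5, 6, 7, 9, 10}) = 4
G(49) = mex({0, 2, 3, 4, 6, 7, 9, 10, 11, 12, 15}) = 1
G(50) = mex({0, 1, 4, 5, 6, 7, 9, 11, 12, 14, 15}) = 2
G(51) = mex({0, 1, 2, 3, 4, 5, 6, 7, 9, 12, 14, 15}) = 8
G(52) = mex({0, 2, 3, 4, 5, 6, 7, 8, 11, 12, 15}) = 1
G(53) = mex({0, 1, 2, 3, 5, 6, 7, 8, 9, 10, 11, 12}) = 4
G(54) = mex({0, 1, 2, 3, 4, 5, 6, 9, 10}) = 7
G(55) = mex({0, 1, 3, 4, 5, 7, 9, 10, 11, 12}) = 2
G(56) = mex({0, 2, 3, 4, 5, 6, 7, 9, 10, 11, 12, 13, 14}) = 1
G(57) = mex({0, 1, 2, 3, 5, 6, 7, 9, 10, 12, 13, 14, 15}) = 4
G(58) = mex({0, 1, 3, 4, 5, 7, 11, 12, 14, 15}) = 2
G(59) = mex({0, 1, 2, 3, 4, 5, 6, 9, 10, 11, 12, 15}) = 7
G(60) = mex({0, 1, 2, 3, 5, 6, 7, 9, 10}) = 4
Therefore G(60) = 4.

4


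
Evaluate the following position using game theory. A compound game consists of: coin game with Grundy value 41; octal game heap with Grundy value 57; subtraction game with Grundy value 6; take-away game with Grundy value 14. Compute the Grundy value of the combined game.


By the Sprague-Grundy theorem, the Grundy value of a sum of games is the XOR of individual Grundy values.
coin game: Grundy value = 41. Running XOR: 0 XOR 41 = 41
octal game heap: Grundy value = 57. Running XOR: 41 XOR 57 = 16
subtraction game: Grundy value = 6. Running XOR: 16 XOR 6 = 22
take-away game: Grundy value = 14. Running XOR: 22 XOR 14 = 24
The combined Grundy value is 24.

24


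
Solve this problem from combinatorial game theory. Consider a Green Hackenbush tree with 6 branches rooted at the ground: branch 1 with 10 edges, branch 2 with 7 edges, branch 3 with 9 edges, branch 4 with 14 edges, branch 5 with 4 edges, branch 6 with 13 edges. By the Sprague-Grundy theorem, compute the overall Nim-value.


The tree has 6 branches from the ground vertex.
In Green Hackenbush, the Nim-value of a simple path of length k is k.
Branch 1: length 10, Nim-value = 10
Branch 2: length 7, Nim-value = 7
Branch 3: length 9, Nim-value = 9
Branch 4: length 14, Nim-value = 14
Branch 5: length 4, Nim-value = 4
Branch 6: length 13, Nim-value = 13
Total Nim-value = XOR of all branch values:
0 XOR 10 = 10
10 XOR 7 = 13
13 XOR 9 = 4
4 XOR 14 = 10
10 XOR 4 = 14
14 XOR 13 = 3
Nim-value of the tree = 3

3
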